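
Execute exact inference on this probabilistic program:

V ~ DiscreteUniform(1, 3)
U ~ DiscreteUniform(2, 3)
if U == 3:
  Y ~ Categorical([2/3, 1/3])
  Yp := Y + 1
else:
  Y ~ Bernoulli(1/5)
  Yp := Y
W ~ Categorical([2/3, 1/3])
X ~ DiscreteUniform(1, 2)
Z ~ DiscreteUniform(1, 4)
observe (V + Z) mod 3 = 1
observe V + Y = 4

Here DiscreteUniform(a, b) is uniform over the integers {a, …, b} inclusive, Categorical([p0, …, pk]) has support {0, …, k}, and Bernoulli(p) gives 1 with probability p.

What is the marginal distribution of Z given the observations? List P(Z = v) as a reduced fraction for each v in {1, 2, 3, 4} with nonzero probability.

P(Z=1) = 1/2, P(Z=4) = 1/2

Enumerate traces; 16 have nonzero weight after conditioning:
  (V=3, U=2, Y=1, W=0, X=1, Z=1) weight 1/360
  (V=3, U=2, Y=1, W=0, X=1, Z=4) weight 1/360
  (V=3, U=2, Y=1, W=0, X=2, Z=1) weight 1/360
  (V=3, U=2, Y=1, W=0, X=2, Z=4) weight 1/360
  (V=3, U=2, Y=1, W=1, X=1, Z=1) weight 1/720
  (V=3, U=2, Y=1, W=1, X=1, Z=4) weight 1/720
  (V=3, U=2, Y=1, W=1, X=2, Z=1) weight 1/720
  (V=3, U=2, Y=1, W=1, X=2, Z=4) weight 1/720
  … 8 more
Group by Z:
  weight(Z=1) = 1/45
  weight(Z=4) = 1/45
Total weight = 1/45 + 1/45 = 2/45
P(Z=1 | obs) = 1/45 / 2/45 = 1/2
P(Z=4 | obs) = 1/45 / 2/45 = 1/2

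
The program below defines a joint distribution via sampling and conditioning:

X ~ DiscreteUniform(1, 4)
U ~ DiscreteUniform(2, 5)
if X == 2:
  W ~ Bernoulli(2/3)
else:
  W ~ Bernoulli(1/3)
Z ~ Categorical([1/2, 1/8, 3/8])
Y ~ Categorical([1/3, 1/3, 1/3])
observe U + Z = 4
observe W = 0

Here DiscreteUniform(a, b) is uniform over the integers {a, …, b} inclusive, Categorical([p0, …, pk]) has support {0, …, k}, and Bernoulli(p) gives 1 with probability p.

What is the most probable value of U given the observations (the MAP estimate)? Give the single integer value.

Enumerate traces; 36 have nonzero weight after conditioning:
  (X=1, U=2, W=0, Z=2, Y=0) weight 1/192
  (X=1, U=2, W=0, Z=2, Y=1) weight 1/192
  (X=1, U=2, W=0, Z=2, Y=2) weight 1/192
  (X=1, U=3, W=0, Z=1, Y=0) weight 1/576
  (X=1, U=3, W=0, Z=1, Y=1) weight 1/576
  (X=1, U=3, W=0, Z=1, Y=2) weight 1/576
  (X=1, U=4, W=0, Z=0, Y=0) weight 1/144
  (X=1, U=4, W=0, Z=0, Y=1) weight 1/144
  … 28 more
Group by U:
  weight(U=2) = 7/128
  weight(U=3) = 7/384
  weight(U=4) = 7/96
Total weight = 7/128 + 7/384 + 7/96 = 7/48
P(U=2 | obs) = 7/128 / 7/48 = 3/8
P(U=3 | obs) = 7/384 / 7/48 = 1/8
P(U=4 | obs) = 7/96 / 7/48 = 1/2
argmax = 4

argmax_v P(U = v | obs) = 4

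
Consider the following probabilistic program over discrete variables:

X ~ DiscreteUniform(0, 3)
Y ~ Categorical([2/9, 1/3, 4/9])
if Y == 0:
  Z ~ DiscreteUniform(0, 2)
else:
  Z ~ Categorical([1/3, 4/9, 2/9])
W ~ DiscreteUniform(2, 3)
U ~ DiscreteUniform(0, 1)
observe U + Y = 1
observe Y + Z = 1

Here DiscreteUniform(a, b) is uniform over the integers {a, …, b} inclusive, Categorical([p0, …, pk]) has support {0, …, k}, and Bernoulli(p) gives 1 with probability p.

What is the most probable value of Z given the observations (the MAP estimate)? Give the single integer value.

Enumerate traces; 16 have nonzero weight after conditioning:
  (X=0, Y=0, Z=1, W=2, U=1) weight 1/216
  (X=0, Y=0, Z=1, W=3, U=1) weight 1/216
  (X=0, Y=1, Z=0, W=2, U=0) weight 1/144
  (X=0, Y=1, Z=0, W=3, U=0) weight 1/144
  (X=1, Y=0, Z=1, W=2, U=1) weight 1/216
  (X=1, Y=0, Z=1, W=3, U=1) weight 1/216
  (X=1, Y=1, Z=0, W=2, U=0) weight 1/144
  (X=1, Y=1, Z=0, W=3, U=0) weight 1/144
  … 8 more
Group by Z:
  weight(Z=0) = 1/18
  weight(Z=1) = 1/27
Total weight = 1/18 + 1/27 = 5/54
P(Z=0 | obs) = 1/18 / 5/54 = 3/5
P(Z=1 | obs) = 1/27 / 5/54 = 2/5
argmax = 0

argmax_v P(Z = v | obs) = 0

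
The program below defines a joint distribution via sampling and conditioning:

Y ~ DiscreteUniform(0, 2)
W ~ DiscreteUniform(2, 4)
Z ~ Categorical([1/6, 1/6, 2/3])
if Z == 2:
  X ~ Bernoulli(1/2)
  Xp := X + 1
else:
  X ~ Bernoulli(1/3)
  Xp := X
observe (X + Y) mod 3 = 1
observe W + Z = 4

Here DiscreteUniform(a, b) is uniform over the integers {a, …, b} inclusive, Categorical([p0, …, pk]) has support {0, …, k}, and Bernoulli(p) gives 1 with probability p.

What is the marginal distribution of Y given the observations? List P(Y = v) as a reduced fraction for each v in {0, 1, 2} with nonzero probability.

P(Y=0) = 4/9, P(Y=1) = 5/9

Enumerate traces; 6 have nonzero weight after conditioning:
  (Y=0, W=2, Z=2, X=1) weight 1/27
  (Y=0, W=3, Z=1, X=1) weight 1/162
  (Y=0, W=4, Z=0, X=1) weight 1/162
  (Y=1, W=2, Z=2, X=0) weight 1/27
  (Y=1, W=3, Z=1, X=0) weight 1/81
  (Y=1, W=4, Z=0, X=0) weight 1/81
Group by Y:
  weight(Y=0) = 4/81
  weight(Y=1) = 5/81
Total weight = 4/81 + 5/81 = 1/9
P(Y=0 | obs) = 4/81 / 1/9 = 4/9
P(Y=1 | obs) = 5/81 / 1/9 = 5/9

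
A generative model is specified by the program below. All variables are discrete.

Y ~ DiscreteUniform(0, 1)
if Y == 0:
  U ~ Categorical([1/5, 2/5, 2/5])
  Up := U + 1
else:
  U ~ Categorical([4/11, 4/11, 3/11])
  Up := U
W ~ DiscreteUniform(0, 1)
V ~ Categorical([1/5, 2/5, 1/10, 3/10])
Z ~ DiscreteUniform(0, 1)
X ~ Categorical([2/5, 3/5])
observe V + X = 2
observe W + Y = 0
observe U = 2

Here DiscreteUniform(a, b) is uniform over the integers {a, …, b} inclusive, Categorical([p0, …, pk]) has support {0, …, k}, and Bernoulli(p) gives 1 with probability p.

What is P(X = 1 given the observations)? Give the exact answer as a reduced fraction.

Enumerate traces; 4 have nonzero weight after conditioning:
  (Y=0, U=2, W=0, V=1, Z=0, X=1) weight 3/250
  (Y=0, U=2, W=0, V=1, Z=1, X=1) weight 3/250
  (Y=0, U=2, W=0, V=2, Z=0, X=0) weight 1/500
  (Y=0, U=2, W=0, V=2, Z=1, X=0) weight 1/500
Group by X:
  weight(X=0) = 1/250
  weight(X=1) = 3/125
Total weight = 1/250 + 3/125 = 7/250
P(X=0 | obs) = 1/250 / 7/250 = 1/7
P(X=1 | obs) = 3/125 / 7/250 = 6/7

P(X = 1 | obs) = 6/7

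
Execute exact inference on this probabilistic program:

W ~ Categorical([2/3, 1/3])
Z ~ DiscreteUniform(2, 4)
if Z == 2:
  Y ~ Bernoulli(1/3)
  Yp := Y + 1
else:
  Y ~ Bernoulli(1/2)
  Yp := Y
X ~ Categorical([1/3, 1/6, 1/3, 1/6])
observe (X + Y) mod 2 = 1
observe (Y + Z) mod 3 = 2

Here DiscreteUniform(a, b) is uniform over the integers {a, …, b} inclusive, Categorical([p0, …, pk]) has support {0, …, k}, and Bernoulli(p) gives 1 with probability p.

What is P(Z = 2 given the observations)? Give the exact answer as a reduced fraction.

P(Z = 2 | obs) = 2/5

Enumerate traces; 8 have nonzero weight after conditioning:
  (W=0, Z=2, Y=0, X=1) weight 2/81
  (W=0, Z=2, Y=0, X=3) weight 2/81
  (W=0, Z=4, Y=1, X=0) weight 1/27
  (W=0, Z=4, Y=1, X=2) weight 1/27
  (W=1, Z=2, Y=0, X=1) weight 1/81
  (W=1, Z=2, Y=0, X=3) weight 1/81
  (W=1, Z=4, Y=1, X=0) weight 1/54
  (W=1, Z=4, Y=1, X=2) weight 1/54
Group by Z:
  weight(Z=2) = 2/27
  weight(Z=4) = 1/9
Total weight = 2/27 + 1/9 = 5/27
P(Z=2 | obs) = 2/27 / 5/27 = 2/5
P(Z=4 | obs) = 1/9 / 5/27 = 3/5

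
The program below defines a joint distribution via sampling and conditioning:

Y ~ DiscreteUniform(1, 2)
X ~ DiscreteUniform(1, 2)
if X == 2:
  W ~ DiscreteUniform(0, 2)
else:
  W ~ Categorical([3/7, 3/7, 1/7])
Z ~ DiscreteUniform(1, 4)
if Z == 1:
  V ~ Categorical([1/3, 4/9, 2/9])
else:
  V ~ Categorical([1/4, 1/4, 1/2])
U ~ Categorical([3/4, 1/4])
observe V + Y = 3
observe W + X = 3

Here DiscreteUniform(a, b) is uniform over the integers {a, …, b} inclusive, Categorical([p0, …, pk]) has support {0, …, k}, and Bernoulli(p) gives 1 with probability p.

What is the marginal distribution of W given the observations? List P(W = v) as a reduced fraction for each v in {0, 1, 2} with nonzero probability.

P(W=1) = 7/10, P(W=2) = 3/10

Enumerate traces; 32 have nonzero weight after conditioning:
  (Y=1, X=1, W=2, Z=1, V=2, U=0) weight 1/672
  (Y=1, X=1, W=2, Z=1, V=2, U=1) weight 1/2016
  (Y=1, X=1, W=2, Z=2, V=2, U=0) weight 3/896
  (Y=1, X=1, W=2, Z=2, V=2, U=1) weight 1/896
  (Y=1, X=1, W=2, Z=3, V=2, U=0) weight 3/896
  (Y=1, X=1, W=2, Z=3, V=2, U=1) weight 1/896
  (Y=1, X=1, W=2, Z=4, V=2, U=0) weight 3/896
  (Y=1, X=1, W=2, Z=4, V=2, U=1) weight 1/896
  (Y=1, X=2, W=1, Z=1, V=2, U=0) weight 1/288
  … 23 more
Group by W:
  weight(W=1) = 35/576
  weight(W=2) = 5/192
Total weight = 35/576 + 5/192 = 25/288
P(W=1 | obs) = 35/576 / 25/288 = 7/10
P(W=2 | obs) = 5/192 / 25/288 = 3/10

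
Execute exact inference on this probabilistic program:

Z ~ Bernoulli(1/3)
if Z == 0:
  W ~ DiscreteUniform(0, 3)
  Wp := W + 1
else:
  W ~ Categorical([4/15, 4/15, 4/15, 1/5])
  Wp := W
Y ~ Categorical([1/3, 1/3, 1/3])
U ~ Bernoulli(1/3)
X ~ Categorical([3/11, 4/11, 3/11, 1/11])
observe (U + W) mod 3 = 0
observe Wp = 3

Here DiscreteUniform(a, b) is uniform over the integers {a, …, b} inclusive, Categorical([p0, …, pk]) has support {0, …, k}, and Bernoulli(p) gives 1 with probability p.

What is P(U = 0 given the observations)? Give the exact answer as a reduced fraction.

Enumerate traces; 24 have nonzero weight after conditioning:
  (Z=0, W=2, Y=0, U=1, X=0) weight 1/198
  (Z=0, W=2, Y=0, U=1, X=1) weight 2/297
  (Z=0, W=2, Y=0, U=1, X=2) weight 1/198
  (Z=0, W=2, Y=0, U=1, X=3) weight 1/594
  (Z=0, W=2, Y=1, U=1, X=0) weight 1/198
  (Z=0, W=2, Y=1, U=1, X=1) weight 2/297
  (Z=0, W=2, Y=1, U=1, X=2) weight 1/198
  (Z=0, W=2, Y=1, U=1, X=3) weight 1/594
  (Z=1, W=3, Y=0, U=0, X=0) weight 2/495
  … 15 more
Group by U:
  weight(U=0) = 2/45
  weight(U=1) = 1/18
Total weight = 2/45 + 1/18 = 1/10
P(U=0 | obs) = 2/45 / 1/10 = 4/9
P(U=1 | obs) = 1/18 / 1/10 = 5/9

P(U = 0 | obs) = 4/9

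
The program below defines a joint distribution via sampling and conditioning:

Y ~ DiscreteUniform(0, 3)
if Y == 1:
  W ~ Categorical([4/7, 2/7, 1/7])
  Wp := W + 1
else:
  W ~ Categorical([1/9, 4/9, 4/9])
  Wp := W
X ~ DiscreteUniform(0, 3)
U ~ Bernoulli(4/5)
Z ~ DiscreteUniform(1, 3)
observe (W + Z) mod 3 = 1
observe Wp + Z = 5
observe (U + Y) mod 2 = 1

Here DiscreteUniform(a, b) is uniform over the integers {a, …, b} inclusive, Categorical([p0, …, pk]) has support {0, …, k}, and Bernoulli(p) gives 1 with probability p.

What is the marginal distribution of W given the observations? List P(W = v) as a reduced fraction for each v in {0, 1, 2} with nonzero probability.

Enumerate traces; 8 have nonzero weight after conditioning:
  (Y=1, W=1, X=0, U=0, Z=3) weight 1/840
  (Y=1, W=1, X=1, U=0, Z=3) weight 1/840
  (Y=1, W=1, X=2, U=0, Z=3) weight 1/840
  (Y=1, W=1, X=3, U=0, Z=3) weight 1/840
  (Y=1, W=2, X=0, U=0, Z=2) weight 1/1680
  (Y=1, W=2, X=1, U=0, Z=2) weight 1/1680
  (Y=1, W=2, X=2, U=0, Z=2) weight 1/1680
  (Y=1, W=2, X=3, U=0, Z=2) weight 1/1680
Group by W:
  weight(W=1) = 1/210
  weight(W=2) = 1/420
Total weight = 1/210 + 1/420 = 1/140
P(W=1 | obs) = 1/210 / 1/140 = 2/3
P(W=2 | obs) = 1/420 / 1/140 = 1/3

P(W=1) = 2/3, P(W=2) = 1/3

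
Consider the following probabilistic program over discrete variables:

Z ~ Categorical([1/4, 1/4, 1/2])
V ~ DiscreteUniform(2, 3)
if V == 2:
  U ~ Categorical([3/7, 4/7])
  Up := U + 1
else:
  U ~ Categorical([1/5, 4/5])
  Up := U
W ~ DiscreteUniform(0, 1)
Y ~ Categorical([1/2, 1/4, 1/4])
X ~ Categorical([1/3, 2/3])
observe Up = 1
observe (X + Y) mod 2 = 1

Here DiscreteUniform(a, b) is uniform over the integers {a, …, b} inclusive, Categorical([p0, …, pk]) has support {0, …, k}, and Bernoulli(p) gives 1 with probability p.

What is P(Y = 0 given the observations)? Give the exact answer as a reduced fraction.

Enumerate traces; 36 have nonzero weight after conditioning:
  (Z=0, V=2, U=0, W=0, Y=0, X=1) weight 1/112
  (Z=0, V=2, U=0, W=0, Y=1, X=0) weight 1/448
  (Z=0, V=2, U=0, W=0, Y=2, X=1) weight 1/224
  (Z=0, V=2, U=0, W=1, Y=0, X=1) weight 1/112
  (Z=0, V=2, U=0, W=1, Y=1, X=0) weight 1/448
  (Z=0, V=2, U=0, W=1, Y=2, X=1) weight 1/224
  (Z=0, V=3, U=1, W=0, Y=0, X=1) weight 1/60
  (Z=0, V=3, U=1, W=0, Y=1, X=0) weight 1/240
  … 28 more
Group by Y:
  weight(Y=0) = 43/210
  weight(Y=1) = 43/840
  weight(Y=2) = 43/420
Total weight = 43/210 + 43/840 + 43/420 = 43/120
P(Y=0 | obs) = 43/210 / 43/120 = 4/7
P(Y=1 | obs) = 43/840 / 43/120 = 1/7
P(Y=2 | obs) = 43/420 / 43/120 = 2/7

P(Y = 0 | obs) = 4/7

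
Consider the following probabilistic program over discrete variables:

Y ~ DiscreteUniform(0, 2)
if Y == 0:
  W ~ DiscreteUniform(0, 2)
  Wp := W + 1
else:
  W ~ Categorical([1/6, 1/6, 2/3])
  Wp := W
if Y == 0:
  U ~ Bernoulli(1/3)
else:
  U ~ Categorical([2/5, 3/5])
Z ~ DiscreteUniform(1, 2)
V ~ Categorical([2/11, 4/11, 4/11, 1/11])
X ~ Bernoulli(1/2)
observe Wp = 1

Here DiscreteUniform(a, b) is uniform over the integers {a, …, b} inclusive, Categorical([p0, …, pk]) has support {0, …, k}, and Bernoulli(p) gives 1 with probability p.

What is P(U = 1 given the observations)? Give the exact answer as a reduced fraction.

P(U = 1 | obs) = 7/15

Enumerate traces; 96 have nonzero weight after conditioning:
  (Y=0, W=0, U=0, Z=1, V=0, X=0) weight 1/297
  (Y=0, W=0, U=0, Z=1, V=0, X=1) weight 1/297
  (Y=0, W=0, U=0, Z=1, V=1, X=0) weight 2/297
  (Y=0, W=0, U=0, Z=1, V=1, X=1) weight 2/297
  (Y=0, W=0, U=0, Z=1, V=2, X=0) weight 2/297
  (Y=0, W=0, U=0, Z=1, V=2, X=1) weight 2/297
  (Y=0, W=0, U=0, Z=1, V=3, X=0) weight 1/594
  (Y=0, W=0, U=0, Z=1, V=3, X=1) weight 1/594
  (Y=0, W=0, U=1, Z=1, V=0, X=0) weight 1/594
  … 87 more
Group by U:
  weight(U=0) = 16/135
  weight(U=1) = 14/135
Total weight = 16/135 + 14/135 = 2/9
P(U=0 | obs) = 16/135 / 2/9 = 8/15
P(U=1 | obs) = 14/135 / 2/9 = 7/15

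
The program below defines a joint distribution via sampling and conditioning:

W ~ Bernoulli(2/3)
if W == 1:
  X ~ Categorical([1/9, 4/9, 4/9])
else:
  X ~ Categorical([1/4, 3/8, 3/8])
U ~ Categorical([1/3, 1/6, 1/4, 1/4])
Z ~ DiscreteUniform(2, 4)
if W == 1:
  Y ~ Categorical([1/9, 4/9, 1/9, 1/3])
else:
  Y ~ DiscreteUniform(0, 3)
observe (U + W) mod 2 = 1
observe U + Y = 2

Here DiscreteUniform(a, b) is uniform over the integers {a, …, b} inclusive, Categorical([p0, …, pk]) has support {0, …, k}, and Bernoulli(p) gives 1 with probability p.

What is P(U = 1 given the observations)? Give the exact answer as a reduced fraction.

Enumerate traces; 27 have nonzero weight after conditioning:
  (W=0, X=0, U=1, Z=2, Y=1) weight 1/864
  (W=0, X=0, U=1, Z=3, Y=1) weight 1/864
  (W=0, X=0, U=1, Z=4, Y=1) weight 1/864
  (W=0, X=1, U=1, Z=2, Y=1) weight 1/576
  (W=0, X=1, U=1, Z=3, Y=1) weight 1/576
  (W=0, X=1, U=1, Z=4, Y=1) weight 1/576
  (W=0, X=2, U=1, Z=2, Y=1) weight 1/576
  (W=0, X=2, U=1, Z=3, Y=1) weight 1/576
  (W=1, X=0, U=0, Z=2, Y=2) weight 2/2187
  (W=1, X=0, U=2, Z=2, Y=0) weight 1/1458
  … 17 more
Group by U:
  weight(U=0) = 2/81
  weight(U=1) = 1/72
  weight(U=2) = 1/54
Total weight = 2/81 + 1/72 + 1/54 = 37/648
P(U=0 | obs) = 2/81 / 37/648 = 16/37
P(U=1 | obs) = 1/72 / 37/648 = 9/37
P(U=2 | obs) = 1/54 / 37/648 = 12/37

P(U = 1 | obs) = 9/37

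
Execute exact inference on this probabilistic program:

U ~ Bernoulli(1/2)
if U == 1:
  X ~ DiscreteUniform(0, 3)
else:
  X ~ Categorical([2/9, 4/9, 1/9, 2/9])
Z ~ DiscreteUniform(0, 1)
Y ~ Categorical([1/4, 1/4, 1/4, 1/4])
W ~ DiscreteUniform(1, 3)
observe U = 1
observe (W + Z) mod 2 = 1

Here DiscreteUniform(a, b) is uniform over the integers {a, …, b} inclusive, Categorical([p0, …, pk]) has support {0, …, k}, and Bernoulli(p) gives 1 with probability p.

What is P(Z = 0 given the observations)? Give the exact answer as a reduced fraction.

Enumerate traces; 48 have nonzero weight after conditioning:
  (U=1, X=0, Z=0, Y=0, W=1) weight 1/192
  (U=1, X=0, Z=0, Y=0, W=3) weight 1/192
  (U=1, X=0, Z=0, Y=1, W=1) weight 1/192
  (U=1, X=0, Z=0, Y=1, W=3) weight 1/192
  (U=1, X=0, Z=0, Y=2, W=1) weight 1/192
  (U=1, X=0, Z=0, Y=2, W=3) weight 1/192
  (U=1, X=0, Z=0, Y=3, W=1) weight 1/192
  (U=1, X=0, Z=0, Y=3, W=3) weight 1/192
  (U=1, X=0, Z=1, Y=0, W=2) weight 1/192
  … 39 more
Group by Z:
  weight(Z=0) = 1/6
  weight(Z=1) = 1/12
Total weight = 1/6 + 1/12 = 1/4
P(Z=0 | obs) = 1/6 / 1/4 = 2/3
P(Z=1 | obs) = 1/12 / 1/4 = 1/3

P(Z = 0 | obs) = 2/3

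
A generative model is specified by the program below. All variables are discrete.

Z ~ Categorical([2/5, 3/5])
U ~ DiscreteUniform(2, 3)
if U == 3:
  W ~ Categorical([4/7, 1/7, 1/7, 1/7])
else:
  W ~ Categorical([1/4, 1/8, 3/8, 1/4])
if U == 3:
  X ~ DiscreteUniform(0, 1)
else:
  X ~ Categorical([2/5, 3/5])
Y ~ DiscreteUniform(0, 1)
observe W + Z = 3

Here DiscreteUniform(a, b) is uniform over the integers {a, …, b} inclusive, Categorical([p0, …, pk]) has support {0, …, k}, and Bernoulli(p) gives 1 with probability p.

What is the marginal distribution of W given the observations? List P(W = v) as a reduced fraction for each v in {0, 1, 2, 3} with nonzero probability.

Enumerate traces; 16 have nonzero weight after conditioning:
  (Z=0, U=2, W=3, X=0, Y=0) weight 1/100
  (Z=0, U=2, W=3, X=0, Y=1) weight 1/100
  (Z=0, U=2, W=3, X=1, Y=0) weight 3/200
  (Z=0, U=2, W=3, X=1, Y=1) weight 3/200
  (Z=0, U=3, W=3, X=0, Y=0) weight 1/140
  (Z=0, U=3, W=3, X=0, Y=1) weight 1/140
  (Z=0, U=3, W=3, X=1, Y=0) weight 1/140
  (Z=0, U=3, W=3, X=1, Y=1) weight 1/140
  (Z=1, U=2, W=2, X=0, Y=0) weight 9/400
  … 7 more
Group by W:
  weight(W=2) = 87/560
  weight(W=3) = 11/140
Total weight = 87/560 + 11/140 = 131/560
P(W=2 | obs) = 87/560 / 131/560 = 87/131
P(W=3 | obs) = 11/140 / 131/560 = 44/131

P(W=2) = 87/131, P(W=3) = 44/131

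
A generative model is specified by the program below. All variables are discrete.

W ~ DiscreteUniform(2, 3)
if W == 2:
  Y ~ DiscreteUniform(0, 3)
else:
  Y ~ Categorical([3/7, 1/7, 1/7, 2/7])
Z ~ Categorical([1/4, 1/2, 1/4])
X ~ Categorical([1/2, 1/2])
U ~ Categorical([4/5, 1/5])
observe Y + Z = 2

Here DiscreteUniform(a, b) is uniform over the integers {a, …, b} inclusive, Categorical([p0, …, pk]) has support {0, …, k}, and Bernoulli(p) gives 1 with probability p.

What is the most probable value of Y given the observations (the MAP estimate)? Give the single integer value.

Enumerate traces; 24 have nonzero weight after conditioning:
  (W=2, Y=0, Z=2, X=0, U=0) weight 1/80
  (W=2, Y=0, Z=2, X=0, U=1) weight 1/320
  (W=2, Y=0, Z=2, X=1, U=0) weight 1/80
  (W=2, Y=0, Z=2, X=1, U=1) weight 1/320
  (W=2, Y=1, Z=1, X=0, U=0) weight 1/40
  (W=2, Y=1, Z=1, X=0, U=1) weight 1/160
  (W=2, Y=1, Z=1, X=1, U=0) weight 1/40
  (W=2, Y=1, Z=1, X=1, U=1) weight 1/160
  (W=2, Y=2, Z=0, X=0, U=0) weight 1/80
  … 15 more
Group by Y:
  weight(Y=0) = 19/224
  weight(Y=1) = 11/112
  weight(Y=2) = 11/224
Total weight = 19/224 + 11/112 + 11/224 = 13/56
P(Y=0 | obs) = 19/224 / 13/56 = 19/52
P(Y=1 | obs) = 11/112 / 13/56 = 11/26
P(Y=2 | obs) = 11/224 / 13/56 = 11/52
argmax = 1

argmax_v P(Y = v | obs) = 1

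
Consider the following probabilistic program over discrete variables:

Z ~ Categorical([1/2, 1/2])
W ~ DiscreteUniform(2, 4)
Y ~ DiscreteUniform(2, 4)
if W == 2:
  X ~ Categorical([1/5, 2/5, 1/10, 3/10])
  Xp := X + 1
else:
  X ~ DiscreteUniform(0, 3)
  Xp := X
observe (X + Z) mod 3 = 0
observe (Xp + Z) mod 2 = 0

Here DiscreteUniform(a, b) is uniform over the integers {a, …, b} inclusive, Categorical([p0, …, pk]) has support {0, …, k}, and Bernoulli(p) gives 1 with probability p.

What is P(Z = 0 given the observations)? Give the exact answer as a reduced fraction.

Enumerate traces; 12 have nonzero weight after conditioning:
  (Z=0, W=2, Y=2, X=3) weight 1/60
  (Z=0, W=2, Y=3, X=3) weight 1/60
  (Z=0, W=2, Y=4, X=3) weight 1/60
  (Z=0, W=3, Y=2, X=0) weight 1/72
  (Z=0, W=3, Y=3, X=0) weight 1/72
  (Z=0, W=3, Y=4, X=0) weight 1/72
  (Z=0, W=4, Y=2, X=0) weight 1/72
  (Z=0, W=4, Y=3, X=0) weight 1/72
  (Z=1, W=2, Y=2, X=2) weight 1/180
  … 3 more
Group by Z:
  weight(Z=0) = 2/15
  weight(Z=1) = 1/60
Total weight = 2/15 + 1/60 = 3/20
P(Z=0 | obs) = 2/15 / 3/20 = 8/9
P(Z=1 | obs) = 1/60 / 3/20 = 1/9

P(Z = 0 | obs) = 8/9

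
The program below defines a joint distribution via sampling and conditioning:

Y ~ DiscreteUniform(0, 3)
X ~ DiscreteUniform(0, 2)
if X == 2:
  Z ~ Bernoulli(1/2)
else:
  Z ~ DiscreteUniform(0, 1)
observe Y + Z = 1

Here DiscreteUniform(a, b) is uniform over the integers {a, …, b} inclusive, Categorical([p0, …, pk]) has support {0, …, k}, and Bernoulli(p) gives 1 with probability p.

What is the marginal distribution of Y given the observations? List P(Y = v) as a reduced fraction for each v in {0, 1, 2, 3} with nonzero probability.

P(Y=0) = 1/2, P(Y=1) = 1/2

Enumerate traces; 6 have nonzero weight after conditioning:
  (Y=0, X=0, Z=1) weight 1/24
  (Y=0, X=1, Z=1) weight 1/24
  (Y=0, X=2, Z=1) weight 1/24
  (Y=1, X=0, Z=0) weight 1/24
  (Y=1, X=1, Z=0) weight 1/24
  (Y=1, X=2, Z=0) weight 1/24
Group by Y:
  weight(Y=0) = 1/8
  weight(Y=1) = 1/8
Total weight = 1/8 + 1/8 = 1/4
P(Y=0 | obs) = 1/8 / 1/4 = 1/2
P(Y=1 | obs) = 1/8 / 1/4 = 1/2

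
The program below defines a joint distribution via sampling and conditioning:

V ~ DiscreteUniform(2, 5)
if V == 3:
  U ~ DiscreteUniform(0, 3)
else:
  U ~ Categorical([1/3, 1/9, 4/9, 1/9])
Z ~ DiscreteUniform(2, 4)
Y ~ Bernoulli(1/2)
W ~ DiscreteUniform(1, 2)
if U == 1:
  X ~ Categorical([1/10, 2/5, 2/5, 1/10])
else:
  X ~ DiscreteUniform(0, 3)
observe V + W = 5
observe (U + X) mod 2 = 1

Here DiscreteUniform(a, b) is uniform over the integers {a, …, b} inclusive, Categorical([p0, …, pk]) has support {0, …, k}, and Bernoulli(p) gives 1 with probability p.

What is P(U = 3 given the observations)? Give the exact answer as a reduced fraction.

Enumerate traces; 96 have nonzero weight after conditioning:
  (V=3, U=0, Z=2, Y=0, W=2, X=1) weight 1/768
  (V=3, U=0, Z=2, Y=0, W=2, X=3) weight 1/768
  (V=3, U=0, Z=2, Y=1, W=2, X=1) weight 1/768
  (V=3, U=0, Z=2, Y=1, W=2, X=3) weight 1/768
  (V=3, U=0, Z=3, Y=0, W=2, X=1) weight 1/768
  (V=3, U=0, Z=3, Y=0, W=2, X=3) weight 1/768
  (V=3, U=0, Z=3, Y=1, W=2, X=1) weight 1/768
  (V=3, U=0, Z=3, Y=1, W=2, X=3) weight 1/768
  (V=3, U=1, Z=2, Y=0, W=2, X=0) weight 1/1920
  (V=3, U=2, Z=2, Y=0, W=2, X=1) weight 1/768
  … 86 more
Group by U:
  weight(U=0) = 7/192
  weight(U=1) = 13/576
  weight(U=2) = 25/576
  weight(U=3) = 13/576
Total weight = 7/192 + 13/576 + 25/576 + 13/576 = 1/8
P(U=0 | obs) = 7/192 / 1/8 = 7/24
P(U=1 | obs) = 13/576 / 1/8 = 13/72
P(U=2 | obs) = 25/576 / 1/8 = 25/72
P(U=3 | obs) = 13/576 / 1/8 = 13/72

P(U = 3 | obs) = 13/72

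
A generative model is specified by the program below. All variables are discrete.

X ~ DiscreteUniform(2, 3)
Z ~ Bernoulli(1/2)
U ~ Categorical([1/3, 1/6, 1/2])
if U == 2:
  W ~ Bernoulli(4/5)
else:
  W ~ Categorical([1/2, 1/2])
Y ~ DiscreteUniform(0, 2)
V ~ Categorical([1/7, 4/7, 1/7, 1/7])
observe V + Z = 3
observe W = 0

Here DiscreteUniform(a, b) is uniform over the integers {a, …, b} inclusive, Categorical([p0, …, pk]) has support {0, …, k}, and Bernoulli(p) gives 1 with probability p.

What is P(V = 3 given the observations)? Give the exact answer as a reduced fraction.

Enumerate traces; 36 have nonzero weight after conditioning:
  (X=2, Z=0, U=0, W=0, Y=0, V=3) weight 1/504
  (X=2, Z=0, U=0, W=0, Y=1, V=3) weight 1/504
  (X=2, Z=0, U=0, W=0, Y=2, V=3) weight 1/504
  (X=2, Z=0, U=1, W=0, Y=0, V=3) weight 1/1008
  (X=2, Z=0, U=1, W=0, Y=1, V=3) weight 1/1008
  (X=2, Z=0, U=1, W=0, Y=2, V=3) weight 1/1008
  (X=2, Z=0, U=2, W=0, Y=0, V=3) weight 1/840
  (X=2, Z=0, U=2, W=0, Y=1, V=3) weight 1/840
  (X=2, Z=1, U=0, W=0, Y=0, V=2) weight 1/504
  … 27 more
Group by V:
  weight(V=2) = 1/40
  weight(V=3) = 1/40
Total weight = 1/40 + 1/40 = 1/20
P(V=2 | obs) = 1/40 / 1/20 = 1/2
P(V=3 | obs) = 1/40 / 1/20 = 1/2

P(V = 3 | obs) = 1/2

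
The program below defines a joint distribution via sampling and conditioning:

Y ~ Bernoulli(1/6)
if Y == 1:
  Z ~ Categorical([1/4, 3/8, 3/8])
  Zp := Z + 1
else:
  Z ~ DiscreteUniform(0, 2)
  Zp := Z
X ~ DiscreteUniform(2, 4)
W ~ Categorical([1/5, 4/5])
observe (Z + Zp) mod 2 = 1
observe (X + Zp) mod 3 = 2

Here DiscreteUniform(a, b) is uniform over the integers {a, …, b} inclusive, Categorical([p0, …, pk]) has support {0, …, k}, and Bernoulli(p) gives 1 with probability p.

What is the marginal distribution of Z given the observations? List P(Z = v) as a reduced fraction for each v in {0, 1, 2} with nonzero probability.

Enumerate traces; 6 have nonzero weight after conditioning:
  (Y=1, Z=0, X=4, W=0) weight 1/360
  (Y=1, Z=0, X=4, W=1) weight 1/90
  (Y=1, Z=1, X=3, W=0) weight 1/240
  (Y=1, Z=1, X=3, W=1) weight 1/60
  (Y=1, Z=2, X=2, W=0) weight 1/240
  (Y=1, Z=2, X=2, W=1) weight 1/60
Group by Z:
  weight(Z=0) = 1/72
  weight(Z=1) = 1/48
  weight(Z=2) = 1/48
Total weight = 1/72 + 1/48 + 1/48 = 1/18
P(Z=0 | obs) = 1/72 / 1/18 = 1/4
P(Z=1 | obs) = 1/48 / 1/18 = 3/8
P(Z=2 | obs) = 1/48 / 1/18 = 3/8

P(Z=0) = 1/4, P(Z=1) = 3/8, P(Z=2) = 3/8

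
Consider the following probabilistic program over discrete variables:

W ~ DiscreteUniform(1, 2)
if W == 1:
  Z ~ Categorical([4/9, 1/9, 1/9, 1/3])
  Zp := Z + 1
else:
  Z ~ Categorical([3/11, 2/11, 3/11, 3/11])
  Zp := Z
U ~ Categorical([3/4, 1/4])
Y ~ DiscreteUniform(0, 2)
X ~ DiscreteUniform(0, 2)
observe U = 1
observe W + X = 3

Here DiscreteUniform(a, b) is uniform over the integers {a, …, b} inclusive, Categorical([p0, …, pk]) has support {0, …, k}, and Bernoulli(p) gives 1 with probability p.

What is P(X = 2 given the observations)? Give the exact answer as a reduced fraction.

Enumerate traces; 24 have nonzero weight after conditioning:
  (W=1, Z=0, U=1, Y=0, X=2) weight 1/162
  (W=1, Z=0, U=1, Y=1, X=2) weight 1/162
  (W=1, Z=0, U=1, Y=2, X=2) weight 1/162
  (W=1, Z=1, U=1, Y=0, X=2) weight 1/648
  (W=1, Z=1, U=1, Y=1, X=2) weight 1/648
  (W=1, Z=1, U=1, Y=2, X=2) weight 1/648
  (W=1, Z=2, U=1, Y=0, X=2) weight 1/648
  (W=1, Z=2, U=1, Y=1, X=2) weight 1/648
  (W=2, Z=0, U=1, Y=0, X=1) weight 1/264
  … 15 more
Group by X:
  weight(X=1) = 1/24
  weight(X=2) = 1/24
Total weight = 1/24 + 1/24 = 1/12
P(X=1 | obs) = 1/24 / 1/12 = 1/2
P(X=2 | obs) = 1/24 / 1/12 = 1/2

P(X = 2 | obs) = 1/2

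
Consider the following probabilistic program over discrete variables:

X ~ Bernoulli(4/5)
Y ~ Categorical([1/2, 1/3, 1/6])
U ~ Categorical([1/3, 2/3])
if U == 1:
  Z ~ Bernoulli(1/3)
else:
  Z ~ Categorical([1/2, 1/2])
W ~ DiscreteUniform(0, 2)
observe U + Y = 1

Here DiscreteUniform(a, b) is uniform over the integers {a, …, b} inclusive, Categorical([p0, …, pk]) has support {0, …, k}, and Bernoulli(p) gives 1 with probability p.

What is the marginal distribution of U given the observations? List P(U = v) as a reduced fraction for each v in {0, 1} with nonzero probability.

P(U=0) = 1/4, P(U=1) = 3/4

Enumerate traces; 24 have nonzero weight after conditioning:
  (X=0, Y=0, U=1, Z=0, W=0) weight 2/135
  (X=0, Y=0, U=1, Z=0, W=1) weight 2/135
  (X=0, Y=0, U=1, Z=0, W=2) weight 2/135
  (X=0, Y=0, U=1, Z=1, W=0) weight 1/135
  (X=0, Y=0, U=1, Z=1, W=1) weight 1/135
  (X=0, Y=0, U=1, Z=1, W=2) weight 1/135
  (X=0, Y=1, U=0, Z=0, W=0) weight 1/270
  (X=0, Y=1, U=0, Z=0, W=1) weight 1/270
  … 16 more
Group by U:
  weight(U=0) = 1/9
  weight(U=1) = 1/3
Total weight = 1/9 + 1/3 = 4/9
P(U=0 | obs) = 1/9 / 4/9 = 1/4
P(U=1 | obs) = 1/3 / 4/9 = 3/4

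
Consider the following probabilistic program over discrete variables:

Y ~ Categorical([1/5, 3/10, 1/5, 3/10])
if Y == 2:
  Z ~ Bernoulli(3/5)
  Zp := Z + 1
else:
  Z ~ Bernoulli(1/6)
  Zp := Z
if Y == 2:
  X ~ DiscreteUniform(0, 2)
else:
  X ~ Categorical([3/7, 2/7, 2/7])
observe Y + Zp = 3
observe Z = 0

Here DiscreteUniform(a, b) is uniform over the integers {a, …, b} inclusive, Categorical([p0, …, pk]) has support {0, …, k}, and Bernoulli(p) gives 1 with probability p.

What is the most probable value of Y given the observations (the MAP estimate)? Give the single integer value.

Enumerate traces; 6 have nonzero weight after conditioning:
  (Y=2, Z=0, X=0) weight 2/75
  (Y=2, Z=0, X=1) weight 2/75
  (Y=2, Z=0, X=2) weight 2/75
  (Y=3, Z=0, X=0) weight 3/28
  (Y=3, Z=0, X=1) weight 1/14
  (Y=3, Z=0, X=2) weight 1/14
Group by Y:
  weight(Y=2) = 2/25
  weight(Y=3) = 1/4
Total weight = 2/25 + 1/4 = 33/100
P(Y=2 | obs) = 2/25 / 33/100 = 8/33
P(Y=3 | obs) = 1/4 / 33/100 = 25/33
argmax = 3

argmax_v P(Y = v | obs) = 3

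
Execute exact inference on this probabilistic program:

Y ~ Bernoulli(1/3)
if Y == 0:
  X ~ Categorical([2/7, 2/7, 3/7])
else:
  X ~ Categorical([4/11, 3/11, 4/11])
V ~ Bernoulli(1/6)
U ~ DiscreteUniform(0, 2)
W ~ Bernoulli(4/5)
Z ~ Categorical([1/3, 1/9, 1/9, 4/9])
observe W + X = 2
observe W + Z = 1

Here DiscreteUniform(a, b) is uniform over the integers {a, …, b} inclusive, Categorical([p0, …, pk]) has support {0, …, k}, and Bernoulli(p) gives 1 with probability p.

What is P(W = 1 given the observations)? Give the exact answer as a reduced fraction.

Enumerate traces; 24 have nonzero weight after conditioning:
  (Y=0, X=1, V=0, U=0, W=1, Z=0) weight 8/567
  (Y=0, X=1, V=0, U=1, W=1, Z=0) weight 8/567
  (Y=0, X=1, V=0, U=2, W=1, Z=0) weight 8/567
  (Y=0, X=1, V=1, U=0, W=1, Z=0) weight 8/2835
  (Y=0, X=1, V=1, U=1, W=1, Z=0) weight 8/2835
  (Y=0, X=1, V=1, U=2, W=1, Z=0) weight 8/2835
  (Y=0, X=2, V=0, U=0, W=0, Z=1) weight 1/567
  (Y=0, X=2, V=0, U=1, W=0, Z=1) weight 1/567
  … 16 more
Group by W:
  weight(W=0) = 94/10395
  weight(W=1) = 52/693
Total weight = 94/10395 + 52/693 = 874/10395
P(W=0 | obs) = 94/10395 / 874/10395 = 47/437
P(W=1 | obs) = 52/693 / 874/10395 = 390/437

P(W = 1 | obs) = 390/437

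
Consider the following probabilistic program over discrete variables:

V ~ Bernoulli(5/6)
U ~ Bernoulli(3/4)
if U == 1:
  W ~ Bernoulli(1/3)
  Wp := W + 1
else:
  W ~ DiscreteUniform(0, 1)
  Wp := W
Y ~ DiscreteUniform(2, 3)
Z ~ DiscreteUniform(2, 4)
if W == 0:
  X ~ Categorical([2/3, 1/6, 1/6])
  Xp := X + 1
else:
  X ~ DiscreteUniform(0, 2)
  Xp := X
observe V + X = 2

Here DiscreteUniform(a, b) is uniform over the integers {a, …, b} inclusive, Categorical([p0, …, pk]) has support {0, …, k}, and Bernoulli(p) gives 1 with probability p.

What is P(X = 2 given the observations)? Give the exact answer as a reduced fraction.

P(X = 2 | obs) = 1/6

Enumerate traces; 48 have nonzero weight after conditioning:
  (V=0, U=0, W=0, Y=2, Z=2, X=2) weight 1/1728
  (V=0, U=0, W=0, Y=2, Z=3, X=2) weight 1/1728
  (V=0, U=0, W=0, Y=2, Z=4, X=2) weight 1/1728
  (V=0, U=0, W=0, Y=3, Z=2, X=2) weight 1/1728
  (V=0, U=0, W=0, Y=3, Z=3, X=2) weight 1/1728
  (V=0, U=0, W=0, Y=3, Z=4, X=2) weight 1/1728
  (V=0, U=0, W=1, Y=2, Z=2, X=2) weight 1/864
  (V=0, U=0, W=1, Y=2, Z=3, X=2) weight 1/864
  (V=1, U=0, W=0, Y=2, Z=2, X=1) weight 5/1728
  … 39 more
Group by X:
  weight(X=1) = 55/288
  weight(X=2) = 11/288
Total weight = 55/288 + 11/288 = 11/48
P(X=1 | obs) = 55/288 / 11/48 = 5/6
P(X=2 | obs) = 11/288 / 11/48 = 1/6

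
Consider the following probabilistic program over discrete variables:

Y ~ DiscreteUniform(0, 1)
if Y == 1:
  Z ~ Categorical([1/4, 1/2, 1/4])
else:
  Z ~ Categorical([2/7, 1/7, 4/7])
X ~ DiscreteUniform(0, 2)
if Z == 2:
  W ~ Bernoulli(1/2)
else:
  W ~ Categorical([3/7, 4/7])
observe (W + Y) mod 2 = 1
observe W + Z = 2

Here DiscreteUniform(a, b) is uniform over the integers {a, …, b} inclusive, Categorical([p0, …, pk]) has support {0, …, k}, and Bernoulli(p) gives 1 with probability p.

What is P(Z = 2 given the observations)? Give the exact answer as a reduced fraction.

Enumerate traces; 6 have nonzero weight after conditioning:
  (Y=0, Z=1, X=0, W=1) weight 2/147
  (Y=0, Z=1, X=1, W=1) weight 2/147
  (Y=0, Z=1, X=2, W=1) weight 2/147
  (Y=1, Z=2, X=0, W=0) weight 1/48
  (Y=1, Z=2, X=1, W=0) weight 1/48
  (Y=1, Z=2, X=2, W=0) weight 1/48
Group by Z:
  weight(Z=1) = 2/49
  weight(Z=2) = 1/16
Total weight = 2/49 + 1/16 = 81/784
P(Z=1 | obs) = 2/49 / 81/784 = 32/81
P(Z=2 | obs) = 1/16 / 81/784 = 49/81

P(Z = 2 | obs) = 49/81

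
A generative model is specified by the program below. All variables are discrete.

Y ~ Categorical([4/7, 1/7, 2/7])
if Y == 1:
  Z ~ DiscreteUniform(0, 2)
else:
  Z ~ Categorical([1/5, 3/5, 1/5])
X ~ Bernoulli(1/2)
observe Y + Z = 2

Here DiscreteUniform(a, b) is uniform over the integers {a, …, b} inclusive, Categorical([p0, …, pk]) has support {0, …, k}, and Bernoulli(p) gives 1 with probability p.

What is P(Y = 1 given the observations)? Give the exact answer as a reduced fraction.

Enumerate traces; 6 have nonzero weight after conditioning:
  (Y=0, Z=2, X=0) weight 2/35
  (Y=0, Z=2, X=1) weight 2/35
  (Y=1, Z=1, X=0) weight 1/42
  (Y=1, Z=1, X=1) weight 1/42
  (Y=2, Z=0, X=0) weight 1/35
  (Y=2, Z=0, X=1) weight 1/35
Group by Y:
  weight(Y=0) = 4/35
  weight(Y=1) = 1/21
  weight(Y=2) = 2/35
Total weight = 4/35 + 1/21 + 2/35 = 23/105
P(Y=0 | obs) = 4/35 / 23/105 = 12/23
P(Y=1 | obs) = 1/21 / 23/105 = 5/23
P(Y=2 | obs) = 2/35 / 23/105 = 6/23

P(Y = 1 | obs) = 5/23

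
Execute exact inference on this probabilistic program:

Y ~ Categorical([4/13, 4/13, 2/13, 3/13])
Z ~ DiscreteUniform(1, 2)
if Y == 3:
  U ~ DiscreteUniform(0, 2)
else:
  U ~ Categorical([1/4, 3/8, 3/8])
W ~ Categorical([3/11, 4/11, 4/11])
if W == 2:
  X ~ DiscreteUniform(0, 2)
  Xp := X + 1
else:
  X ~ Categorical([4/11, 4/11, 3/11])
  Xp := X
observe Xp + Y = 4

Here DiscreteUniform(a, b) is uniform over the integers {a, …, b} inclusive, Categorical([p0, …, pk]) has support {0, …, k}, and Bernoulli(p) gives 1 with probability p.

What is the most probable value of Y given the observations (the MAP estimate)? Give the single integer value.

Enumerate traces; 42 have nonzero weight after conditioning:
  (Y=1, Z=1, U=0, W=2, X=2) weight 2/429
  (Y=1, Z=1, U=1, W=2, X=2) weight 1/143
  (Y=1, Z=1, U=2, W=2, X=2) weight 1/143
  (Y=1, Z=2, U=0, W=2, X=2) weight 2/429
  (Y=1, Z=2, U=1, W=2, X=2) weight 1/143
  (Y=1, Z=2, U=2, W=2, X=2) weight 1/143
  (Y=2, Z=1, U=0, W=0, X=2) weight 9/6292
  (Y=2, Z=1, U=0, W=1, X=2) weight 3/1573
  (Y=3, Z=1, U=0, W=0, X=1) weight 6/1573
  … 33 more
Group by Y:
  weight(Y=1) = 16/429
  weight(Y=2) = 214/4719
  weight(Y=3) = 128/1573
Total weight = 16/429 + 214/4719 + 128/1573 = 258/1573
P(Y=1 | obs) = 16/429 / 258/1573 = 88/387
P(Y=2 | obs) = 214/4719 / 258/1573 = 107/387
P(Y=3 | obs) = 128/1573 / 258/1573 = 64/129
argmax = 3

argmax_v P(Y = v | obs) = 3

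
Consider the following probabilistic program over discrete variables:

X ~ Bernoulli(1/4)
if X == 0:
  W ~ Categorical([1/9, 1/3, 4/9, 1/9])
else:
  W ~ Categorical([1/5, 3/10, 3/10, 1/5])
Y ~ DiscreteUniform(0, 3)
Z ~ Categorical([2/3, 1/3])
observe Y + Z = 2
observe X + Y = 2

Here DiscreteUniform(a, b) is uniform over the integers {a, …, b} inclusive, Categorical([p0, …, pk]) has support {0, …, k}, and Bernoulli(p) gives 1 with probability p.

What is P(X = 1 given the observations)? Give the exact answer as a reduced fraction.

Enumerate traces; 8 have nonzero weight after conditioning:
  (X=0, W=0, Y=2, Z=0) weight 1/72
  (X=0, W=1, Y=2, Z=0) weight 1/24
  (X=0, W=2, Y=2, Z=0) weight 1/18
  (X=0, W=3, Y=2, Z=0) weight 1/72
  (X=1, W=0, Y=1, Z=1) weight 1/240
  (X=1, W=1, Y=1, Z=1) weight 1/160
  (X=1, W=2, Y=1, Z=1) weight 1/160
  (X=1, W=3, Y=1, Z=1) weight 1/240
Group by X:
  weight(X=0) = 1/8
  weight(X=1) = 1/48
Total weight = 1/8 + 1/48 = 7/48
P(X=0 | obs) = 1/8 / 7/48 = 6/7
P(X=1 | obs) = 1/48 / 7/48 = 1/7

P(X = 1 | obs) = 1/7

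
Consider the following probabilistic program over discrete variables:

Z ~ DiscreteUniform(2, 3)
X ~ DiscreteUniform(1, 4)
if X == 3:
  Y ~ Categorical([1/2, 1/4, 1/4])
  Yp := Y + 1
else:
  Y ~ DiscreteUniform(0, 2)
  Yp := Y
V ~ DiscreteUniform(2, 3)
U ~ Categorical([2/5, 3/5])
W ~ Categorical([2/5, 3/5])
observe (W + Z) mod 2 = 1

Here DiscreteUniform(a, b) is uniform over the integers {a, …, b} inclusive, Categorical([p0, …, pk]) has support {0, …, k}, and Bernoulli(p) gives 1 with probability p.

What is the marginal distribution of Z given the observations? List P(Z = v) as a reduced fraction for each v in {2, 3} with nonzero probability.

Enumerate traces; 96 have nonzero weight after conditioning:
  (Z=2, X=1, Y=0, V=2, U=0, W=1) weight 1/200
  (Z=2, X=1, Y=0, V=2, U=1, W=1) weight 3/400
  (Z=2, X=1, Y=0, V=3, U=0, W=1) weight 1/200
  (Z=2, X=1, Y=0, V=3, U=1, W=1) weight 3/400
  (Z=2, X=1, Y=1, V=2, U=0, W=1) weight 1/200
  (Z=2, X=1, Y=1, V=2, U=1, W=1) weight 3/400
  (Z=2, X=1, Y=1, V=3, U=0, W=1) weight 1/200
  (Z=2, X=1, Y=1, V=3, U=1, W=1) weight 3/400
  (Z=3, X=1, Y=0, V=2, U=0, W=0) weight 1/300
  … 87 more
Group by Z:
  weight(Z=2) = 3/10
  weight(Z=3) = 1/5
Total weight = 3/10 + 1/5 = 1/2
P(Z=2 | obs) = 3/10 / 1/2 = 3/5
P(Z=3 | obs) = 1/5 / 1/2 = 2/5

P(Z=2) = 3/5, P(Z=3) = 2/5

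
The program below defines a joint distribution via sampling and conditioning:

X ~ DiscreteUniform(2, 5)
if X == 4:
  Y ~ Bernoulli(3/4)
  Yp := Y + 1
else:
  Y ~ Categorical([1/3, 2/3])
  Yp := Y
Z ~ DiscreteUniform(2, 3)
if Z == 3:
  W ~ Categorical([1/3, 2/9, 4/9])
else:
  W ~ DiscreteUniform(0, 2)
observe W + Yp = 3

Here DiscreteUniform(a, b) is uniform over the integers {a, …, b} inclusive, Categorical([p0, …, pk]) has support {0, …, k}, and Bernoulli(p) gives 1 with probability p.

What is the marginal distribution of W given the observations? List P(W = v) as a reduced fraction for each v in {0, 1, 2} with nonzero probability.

Enumerate traces; 10 have nonzero weight after conditioning:
  (X=2, Y=1, Z=2, W=2) weight 1/36
  (X=2, Y=1, Z=3, W=2) weight 1/27
  (X=3, Y=1, Z=2, W=2) weight 1/36
  (X=3, Y=1, Z=3, W=2) weight 1/27
  (X=4, Y=0, Z=2, W=2) weight 1/96
  (X=4, Y=0, Z=3, W=2) weight 1/72
  (X=4, Y=1, Z=2, W=1) weight 1/32
  (X=4, Y=1, Z=3, W=1) weight 1/48
  … 2 more
Group by W:
  weight(W=1) = 5/96
  weight(W=2) = 7/32
Total weight = 5/96 + 7/32 = 13/48
P(W=1 | obs) = 5/96 / 13/48 = 5/26
P(W=2 | obs) = 7/32 / 13/48 = 21/26

P(W=1) = 5/26, P(W=2) = 21/26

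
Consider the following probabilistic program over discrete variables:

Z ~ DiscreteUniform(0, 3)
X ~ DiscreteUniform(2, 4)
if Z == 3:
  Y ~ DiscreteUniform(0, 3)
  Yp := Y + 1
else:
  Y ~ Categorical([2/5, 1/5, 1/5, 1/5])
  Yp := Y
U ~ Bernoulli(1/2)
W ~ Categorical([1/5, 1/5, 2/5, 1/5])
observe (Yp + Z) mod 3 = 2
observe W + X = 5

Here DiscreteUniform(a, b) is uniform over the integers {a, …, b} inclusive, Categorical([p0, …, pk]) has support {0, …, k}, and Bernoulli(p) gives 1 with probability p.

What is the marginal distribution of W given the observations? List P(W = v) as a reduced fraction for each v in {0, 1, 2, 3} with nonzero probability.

Enumerate traces; 30 have nonzero weight after conditioning:
  (Z=0, X=2, Y=2, U=0, W=3) weight 1/600
  (Z=0, X=2, Y=2, U=1, W=3) weight 1/600
  (Z=0, X=3, Y=2, U=0, W=2) weight 1/300
  (Z=0, X=3, Y=2, U=1, W=2) weight 1/300
  (Z=0, X=4, Y=2, U=0, W=1) weight 1/600
  (Z=0, X=4, Y=2, U=1, W=1) weight 1/600
  (Z=1, X=2, Y=1, U=0, W=3) weight 1/600
  (Z=1, X=2, Y=1, U=1, W=3) weight 1/600
  … 22 more
Group by W:
  weight(W=1) = 1/48
  weight(W=2) = 1/24
  weight(W=3) = 1/48
Total weight = 1/48 + 1/24 + 1/48 = 1/12
P(W=1 | obs) = 1/48 / 1/12 = 1/4
P(W=2 | obs) = 1/24 / 1/12 = 1/2
P(W=3 | obs) = 1/48 / 1/12 = 1/4

P(W=1) = 1/4, P(W=2) = 1/2, P(W=3) = 1/4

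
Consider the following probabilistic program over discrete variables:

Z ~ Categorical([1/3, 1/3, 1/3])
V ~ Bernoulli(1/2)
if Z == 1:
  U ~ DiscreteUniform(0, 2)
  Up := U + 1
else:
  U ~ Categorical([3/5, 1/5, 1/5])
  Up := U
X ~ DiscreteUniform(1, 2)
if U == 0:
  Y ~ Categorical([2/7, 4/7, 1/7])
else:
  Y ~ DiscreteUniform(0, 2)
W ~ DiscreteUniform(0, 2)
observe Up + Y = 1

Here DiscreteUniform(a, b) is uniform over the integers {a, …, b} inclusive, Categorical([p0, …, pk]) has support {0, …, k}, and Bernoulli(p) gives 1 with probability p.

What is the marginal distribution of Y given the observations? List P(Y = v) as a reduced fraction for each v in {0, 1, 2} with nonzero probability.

P(Y=0) = 1/4, P(Y=1) = 3/4

Enumerate traces; 60 have nonzero weight after conditioning:
  (Z=0, V=0, U=0, X=1, Y=1, W=0) weight 1/105
  (Z=0, V=0, U=0, X=1, Y=1, W=1) weight 1/105
  (Z=0, V=0, U=0, X=1, Y=1, W=2) weight 1/105
  (Z=0, V=0, U=0, X=2, Y=1, W=0) weight 1/105
  (Z=0, V=0, U=0, X=2, Y=1, W=1) weight 1/105
  (Z=0, V=0, U=0, X=2, Y=1, W=2) weight 1/105
  (Z=0, V=0, U=1, X=1, Y=0, W=0) weight 1/540
  (Z=0, V=0, U=1, X=1, Y=0, W=1) weight 1/540
  … 52 more
Group by Y:
  weight(Y=0) = 8/105
  weight(Y=1) = 8/35
Total weight = 8/105 + 8/35 = 32/105
P(Y=0 | obs) = 8/105 / 32/105 = 1/4
P(Y=1 | obs) = 8/35 / 32/105 = 3/4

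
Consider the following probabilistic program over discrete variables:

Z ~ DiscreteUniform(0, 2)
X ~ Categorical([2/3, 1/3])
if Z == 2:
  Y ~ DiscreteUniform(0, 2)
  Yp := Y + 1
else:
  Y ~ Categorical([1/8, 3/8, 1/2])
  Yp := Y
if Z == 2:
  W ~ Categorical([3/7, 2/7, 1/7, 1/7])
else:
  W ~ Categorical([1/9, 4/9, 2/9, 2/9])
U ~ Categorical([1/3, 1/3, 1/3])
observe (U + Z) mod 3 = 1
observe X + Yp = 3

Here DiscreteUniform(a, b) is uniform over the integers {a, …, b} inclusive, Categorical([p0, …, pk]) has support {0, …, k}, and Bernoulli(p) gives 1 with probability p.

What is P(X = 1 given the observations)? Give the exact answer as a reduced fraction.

P(X = 1 | obs) = 2/3

Enumerate traces; 16 have nonzero weight after conditioning:
  (Z=0, X=1, Y=2, W=0, U=1) weight 1/486
  (Z=0, X=1, Y=2, W=1, U=1) weight 2/243
  (Z=0, X=1, Y=2, W=2, U=1) weight 1/243
  (Z=0, X=1, Y=2, W=3, U=1) weight 1/243
  (Z=1, X=1, Y=2, W=0, U=0) weight 1/486
  (Z=1, X=1, Y=2, W=1, U=0) weight 2/243
  (Z=1, X=1, Y=2, W=2, U=0) weight 1/243
  (Z=1, X=1, Y=2, W=3, U=0) weight 1/243
  (Z=2, X=0, Y=2, W=0, U=2) weight 2/189
  … 7 more
Group by X:
  weight(X=0) = 2/81
  weight(X=1) = 4/81
Total weight = 2/81 + 4/81 = 2/27
P(X=0 | obs) = 2/81 / 2/27 = 1/3
P(X=1 | obs) = 4/81 / 2/27 = 2/3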